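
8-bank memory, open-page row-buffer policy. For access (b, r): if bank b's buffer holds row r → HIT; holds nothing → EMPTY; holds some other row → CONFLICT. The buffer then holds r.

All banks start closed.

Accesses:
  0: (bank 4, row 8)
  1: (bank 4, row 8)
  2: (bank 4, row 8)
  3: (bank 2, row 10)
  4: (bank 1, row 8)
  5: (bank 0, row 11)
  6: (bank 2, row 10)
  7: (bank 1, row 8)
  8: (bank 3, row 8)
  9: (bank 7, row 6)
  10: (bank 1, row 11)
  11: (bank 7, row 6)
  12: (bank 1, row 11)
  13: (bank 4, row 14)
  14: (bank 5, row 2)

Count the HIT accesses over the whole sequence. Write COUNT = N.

  [0] b4 r8: no row ⇒ E
  [1] b4 r8: had r8 ⇒ H
  [2] b4 r8: had r8 ⇒ H
  [3] b2 r10: no row ⇒ E
  [4] b1 r8: no row ⇒ E
  [5] b0 r11: no row ⇒ E
  [6] b2 r10: had r10 ⇒ H
  [7] b1 r8: had r8 ⇒ H
  [8] b3 r8: no row ⇒ E
  [9] b7 r6: no row ⇒ E
  [10] b1 r11: had r8 ⇒ C
  [11] b7 r6: had r6 ⇒ H
  [12] b1 r11: had r11 ⇒ H
  [13] b4 r14: had r8 ⇒ C
  [14] b5 r2: no row ⇒ E

COUNT = 6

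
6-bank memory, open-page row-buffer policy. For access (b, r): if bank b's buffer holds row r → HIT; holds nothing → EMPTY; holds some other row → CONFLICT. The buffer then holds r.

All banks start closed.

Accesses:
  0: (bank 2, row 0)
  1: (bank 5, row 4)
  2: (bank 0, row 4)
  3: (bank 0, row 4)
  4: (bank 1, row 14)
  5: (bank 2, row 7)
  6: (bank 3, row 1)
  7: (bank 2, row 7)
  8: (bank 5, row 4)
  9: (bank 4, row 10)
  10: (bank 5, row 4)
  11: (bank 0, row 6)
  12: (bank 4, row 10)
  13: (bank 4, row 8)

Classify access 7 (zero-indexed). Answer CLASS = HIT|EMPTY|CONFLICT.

CLASS = HIT

  [0] b2 r0: no row ⇒ E
  [1] b5 r4: no row ⇒ E
  [2] b0 r4: no row ⇒ E
  [3] b0 r4: had r4 ⇒ H
  [4] b1 r14: no row ⇒ E
  [5] b2 r7: had r0 ⇒ C
  [6] b3 r1: no row ⇒ E
  [7] b2 r7: had r7 ⇒ H
  [8] b5 r4: had r4 ⇒ H
  [9] b4 r10: no row ⇒ E
  [10] b5 r4: had r4 ⇒ H
  [11] b0 r6: had r4 ⇒ C
  [12] b4 r10: had r10 ⇒ H
  [13] b4 r8: had r10 ⇒ C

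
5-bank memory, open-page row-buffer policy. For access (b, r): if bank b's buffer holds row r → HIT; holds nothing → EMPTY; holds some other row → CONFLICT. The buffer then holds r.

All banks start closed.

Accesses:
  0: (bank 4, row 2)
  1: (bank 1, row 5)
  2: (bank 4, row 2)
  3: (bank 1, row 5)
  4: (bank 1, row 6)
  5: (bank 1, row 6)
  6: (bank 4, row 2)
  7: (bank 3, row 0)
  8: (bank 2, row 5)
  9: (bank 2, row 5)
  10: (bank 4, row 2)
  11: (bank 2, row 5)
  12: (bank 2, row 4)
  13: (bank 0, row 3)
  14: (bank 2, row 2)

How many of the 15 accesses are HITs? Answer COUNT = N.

COUNT = 7

#0 (4,2) E
#1 (1,5) E
#2 (4,2) H  (was 2)
#3 (1,5) H  (was 5)
#4 (1,6) C  (was 5)
#5 (1,6) H  (was 6)
#6 (4,2) H  (was 2)
#7 (3,0) E
#8 (2,5) E
#9 (2,5) H  (was 5)
#10 (4,2) H  (was 2)
#11 (2,5) H  (was 5)
#12 (2,4) C  (was 5)
#13 (0,3) E
#14 (2,2) C  (was 4)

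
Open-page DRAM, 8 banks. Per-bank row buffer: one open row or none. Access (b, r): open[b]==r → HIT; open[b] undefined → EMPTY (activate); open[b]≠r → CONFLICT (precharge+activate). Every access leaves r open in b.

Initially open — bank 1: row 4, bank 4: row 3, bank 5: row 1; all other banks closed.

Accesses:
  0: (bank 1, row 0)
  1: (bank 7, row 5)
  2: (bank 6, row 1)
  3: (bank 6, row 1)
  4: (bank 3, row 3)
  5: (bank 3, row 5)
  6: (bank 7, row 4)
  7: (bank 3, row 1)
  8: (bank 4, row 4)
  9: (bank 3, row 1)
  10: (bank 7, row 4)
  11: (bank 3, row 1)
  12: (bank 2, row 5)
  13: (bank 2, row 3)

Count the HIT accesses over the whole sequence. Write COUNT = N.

COUNT = 4

#0 (1,0) C  (was 4)
#1 (7,5) E
#2 (6,1) E
#3 (6,1) H  (was 1)
#4 (3,3) E
#5 (3,5) C  (was 3)
#6 (7,4) C  (was 5)
#7 (3,1) C  (was 5)
#8 (4,4) C  (was 3)
#9 (3,1) H  (was 1)
#10 (7,4) H  (was 4)
#11 (3,1) H  (was 1)
#12 (2,5) E
#13 (2,3) C  (was 5)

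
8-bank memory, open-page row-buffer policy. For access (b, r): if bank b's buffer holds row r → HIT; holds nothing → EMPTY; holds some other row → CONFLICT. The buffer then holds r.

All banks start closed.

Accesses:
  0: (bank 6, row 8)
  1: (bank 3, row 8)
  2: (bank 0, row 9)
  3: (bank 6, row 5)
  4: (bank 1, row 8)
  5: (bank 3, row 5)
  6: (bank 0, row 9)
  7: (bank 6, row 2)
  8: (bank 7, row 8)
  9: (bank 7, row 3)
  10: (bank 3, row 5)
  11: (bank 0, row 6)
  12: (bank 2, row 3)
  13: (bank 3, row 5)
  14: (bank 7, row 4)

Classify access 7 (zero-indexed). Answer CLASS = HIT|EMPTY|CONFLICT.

CLASS = CONFLICT

#0 (6,8) E
#1 (3,8) E
#2 (0,9) E
#3 (6,5) C  (was 8)
#4 (1,8) E
#5 (3,5) C  (was 8)
#6 (0,9) H  (was 9)
#7 (6,2) C  (was 5)
#8 (7,8) E
#9 (7,3) C  (was 8)
#10 (3,5) H  (was 5)
#11 (0,6) C  (was 9)
#12 (2,3) E
#13 (3,5) H  (was 5)
#14 (7,4) C  (was 3)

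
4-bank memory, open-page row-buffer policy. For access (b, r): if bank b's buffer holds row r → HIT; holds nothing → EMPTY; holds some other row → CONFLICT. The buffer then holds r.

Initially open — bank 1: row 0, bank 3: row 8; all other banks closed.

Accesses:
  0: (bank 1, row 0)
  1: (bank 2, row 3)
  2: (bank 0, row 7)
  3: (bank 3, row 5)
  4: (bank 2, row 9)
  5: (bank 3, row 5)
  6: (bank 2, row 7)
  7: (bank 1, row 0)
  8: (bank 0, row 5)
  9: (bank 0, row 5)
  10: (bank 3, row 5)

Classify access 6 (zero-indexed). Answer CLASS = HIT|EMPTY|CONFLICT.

CLASS = CONFLICT

step 0: bank1 0->0 [HIT]
step 1: bank2 None->3 [EMPTY]
step 2: bank0 None->7 [EMPTY]
step 3: bank3 8->5 [CONFLICT]
step 4: bank2 3->9 [CONFLICT]
step 5: bank3 5->5 [HIT]
step 6: bank2 9->7 [CONFLICT]
step 7: bank1 0->0 [HIT]
step 8: bank0 7->5 [CONFLICT]
step 9: bank0 5->5 [HIT]
step 10: bank3 5->5 [HIT]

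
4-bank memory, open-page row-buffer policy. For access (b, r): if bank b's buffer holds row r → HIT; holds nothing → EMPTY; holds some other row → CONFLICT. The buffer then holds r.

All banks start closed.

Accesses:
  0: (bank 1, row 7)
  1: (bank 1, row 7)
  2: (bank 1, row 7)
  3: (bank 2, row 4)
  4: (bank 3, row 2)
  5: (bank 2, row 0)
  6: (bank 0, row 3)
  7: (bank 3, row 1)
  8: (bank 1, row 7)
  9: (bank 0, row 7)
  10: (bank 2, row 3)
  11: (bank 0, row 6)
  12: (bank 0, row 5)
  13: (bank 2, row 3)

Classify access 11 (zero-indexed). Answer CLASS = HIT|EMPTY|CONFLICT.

CLASS = CONFLICT

0: bank 1 row 7 — prev None → EMPTY
1: bank 1 row 7 — prev 7 → HIT
2: bank 1 row 7 — prev 7 → HIT
3: bank 2 row 4 — prev None → EMPTY
4: bank 3 row 2 — prev None → EMPTY
5: bank 2 row 0 — prev 4 → CONFLICT
6: bank 0 row 3 — prev None → EMPTY
7: bank 3 row 1 — prev 2 → CONFLICT
8: bank 1 row 7 — prev 7 → HIT
9: bank 0 row 7 — prev 3 → CONFLICT
10: bank 2 row 3 — prev 0 → CONFLICT
11: bank 0 row 6 — prev 7 → CONFLICT
12: bank 0 row 5 — prev 6 → CONFLICT
13: bank 2 row 3 — prev 3 → HIT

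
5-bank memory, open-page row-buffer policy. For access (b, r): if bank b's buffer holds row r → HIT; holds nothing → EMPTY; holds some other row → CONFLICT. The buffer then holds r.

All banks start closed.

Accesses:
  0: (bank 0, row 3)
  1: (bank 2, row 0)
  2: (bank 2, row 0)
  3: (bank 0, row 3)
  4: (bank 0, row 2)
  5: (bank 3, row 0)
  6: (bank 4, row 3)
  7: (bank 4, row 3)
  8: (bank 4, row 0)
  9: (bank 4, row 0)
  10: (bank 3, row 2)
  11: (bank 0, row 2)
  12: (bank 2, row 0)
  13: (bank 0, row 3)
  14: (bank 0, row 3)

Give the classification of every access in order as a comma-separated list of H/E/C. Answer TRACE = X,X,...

TRACE = E,E,H,H,C,E,E,H,C,H,C,H,H,C,H

  [0] b0 r3: no row ⇒ E
  [1] b2 r0: no row ⇒ E
  [2] b2 r0: had r0 ⇒ H
  [3] b0 r3: had r3 ⇒ H
  [4] b0 r2: had r3 ⇒ C
  [5] b3 r0: no row ⇒ E
  [6] b4 r3: no row ⇒ E
  [7] b4 r3: had r3 ⇒ H
  [8] b4 r0: had r3 ⇒ C
  [9] b4 r0: had r0 ⇒ H
  [10] b3 r2: had r0 ⇒ C
  [11] b0 r2: had r2 ⇒ H
  [12] b2 r0: had r0 ⇒ H
  [13] b0 r3: had r2 ⇒ C
  [14] b0 r3: had r3 ⇒ H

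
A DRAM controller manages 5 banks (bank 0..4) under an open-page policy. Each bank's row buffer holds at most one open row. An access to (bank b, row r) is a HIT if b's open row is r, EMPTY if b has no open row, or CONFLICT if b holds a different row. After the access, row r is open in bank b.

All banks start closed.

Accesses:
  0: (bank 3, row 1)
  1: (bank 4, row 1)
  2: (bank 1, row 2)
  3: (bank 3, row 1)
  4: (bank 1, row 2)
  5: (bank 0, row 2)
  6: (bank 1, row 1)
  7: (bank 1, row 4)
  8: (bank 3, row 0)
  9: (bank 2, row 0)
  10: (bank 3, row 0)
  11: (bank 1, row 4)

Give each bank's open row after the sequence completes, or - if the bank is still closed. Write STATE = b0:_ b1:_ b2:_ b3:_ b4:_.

0: bank 3 row 1 — prev None → EMPTY
1: bank 4 row 1 — prev None → EMPTY
2: bank 1 row 2 — prev None → EMPTY
3: bank 3 row 1 — prev 1 → HIT
4: bank 1 row 2 — prev 2 → HIT
5: bank 0 row 2 — prev None → EMPTY
6: bank 1 row 1 — prev 2 → CONFLICT
7: bank 1 row 4 — prev 1 → CONFLICT
8: bank 3 row 0 — prev 1 → CONFLICT
9: bank 2 row 0 — prev None → EMPTY
10: bank 3 row 0 — prev 0 → HIT
11: bank 1 row 4 — prev 4 → HIT

STATE = b0:2 b1:4 b2:0 b3:0 b4:1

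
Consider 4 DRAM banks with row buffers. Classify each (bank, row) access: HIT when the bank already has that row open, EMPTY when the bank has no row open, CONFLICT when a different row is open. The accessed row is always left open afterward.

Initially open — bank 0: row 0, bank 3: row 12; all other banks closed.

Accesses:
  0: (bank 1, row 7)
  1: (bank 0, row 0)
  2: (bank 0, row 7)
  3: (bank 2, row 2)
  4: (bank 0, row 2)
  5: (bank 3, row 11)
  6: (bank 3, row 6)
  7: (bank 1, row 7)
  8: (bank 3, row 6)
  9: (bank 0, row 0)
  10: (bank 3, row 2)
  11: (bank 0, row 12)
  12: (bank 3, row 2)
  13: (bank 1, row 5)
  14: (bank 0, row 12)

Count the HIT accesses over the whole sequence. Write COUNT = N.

#0 (1,7) E
#1 (0,0) H  (was 0)
#2 (0,7) C  (was 0)
#3 (2,2) E
#4 (0,2) C  (was 7)
#5 (3,11) C  (was 12)
#6 (3,6) C  (was 11)
#7 (1,7) H  (was 7)
#8 (3,6) H  (was 6)
#9 (0,0) C  (was 2)
#10 (3,2) C  (was 6)
#11 (0,12) C  (was 0)
#12 (3,2) H  (was 2)
#13 (1,5) C  (was 7)
#14 (0,12) H  (was 12)

COUNT = 5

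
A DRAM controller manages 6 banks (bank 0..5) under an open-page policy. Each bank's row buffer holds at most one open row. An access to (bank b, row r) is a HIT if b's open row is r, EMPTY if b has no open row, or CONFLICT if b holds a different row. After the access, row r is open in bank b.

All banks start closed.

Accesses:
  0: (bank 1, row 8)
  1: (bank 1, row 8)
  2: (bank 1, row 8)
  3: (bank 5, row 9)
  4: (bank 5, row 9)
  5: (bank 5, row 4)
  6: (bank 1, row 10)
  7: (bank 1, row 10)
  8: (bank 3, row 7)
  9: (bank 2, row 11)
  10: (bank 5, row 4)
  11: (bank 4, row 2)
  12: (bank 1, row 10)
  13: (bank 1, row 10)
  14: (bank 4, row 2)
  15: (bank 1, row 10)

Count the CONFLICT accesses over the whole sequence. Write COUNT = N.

COUNT = 2

  [0] b1 r8: no row ⇒ E
  [1] b1 r8: had r8 ⇒ H
  [2] b1 r8: had r8 ⇒ H
  [3] b5 r9: no row ⇒ E
  [4] b5 r9: had r9 ⇒ H
  [5] b5 r4: had r9 ⇒ C
  [6] b1 r10: had r8 ⇒ C
  [7] b1 r10: had r10 ⇒ H
  [8] b3 r7: no row ⇒ E
  [9] b2 r11: no row ⇒ E
  [10] b5 r4: had r4 ⇒ H
  [11] b4 r2: no row ⇒ E
  [12] b1 r10: had r10 ⇒ H
  [13] b1 r10: had r10 ⇒ H
  [14] b4 r2: had r2 ⇒ H
  [15] b1 r10: had r10 ⇒ H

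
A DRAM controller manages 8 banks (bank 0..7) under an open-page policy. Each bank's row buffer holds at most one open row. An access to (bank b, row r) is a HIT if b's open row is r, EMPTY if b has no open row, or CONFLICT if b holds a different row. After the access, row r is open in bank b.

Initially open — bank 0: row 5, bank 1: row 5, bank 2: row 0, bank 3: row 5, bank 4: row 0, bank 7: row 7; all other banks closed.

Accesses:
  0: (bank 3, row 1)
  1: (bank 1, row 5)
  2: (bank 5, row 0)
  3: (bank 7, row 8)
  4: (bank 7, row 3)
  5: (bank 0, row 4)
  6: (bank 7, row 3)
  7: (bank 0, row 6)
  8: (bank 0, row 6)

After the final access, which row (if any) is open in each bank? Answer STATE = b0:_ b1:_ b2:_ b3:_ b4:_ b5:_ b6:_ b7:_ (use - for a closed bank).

STATE = b0:6 b1:5 b2:0 b3:1 b4:0 b5:0 b6:- b7:3

0: bank 3 row 1 — prev 5 → CONFLICT
1: bank 1 row 5 — prev 5 → HIT
2: bank 5 row 0 — prev None → EMPTY
3: bank 7 row 8 — prev 7 → CONFLICT
4: bank 7 row 3 — prev 8 → CONFLICT
5: bank 0 row 4 — prev 5 → CONFLICT
6: bank 7 row 3 — prev 3 → HIT
7: bank 0 row 6 — prev 4 → CONFLICT
8: bank 0 row 6 — prev 6 → HIT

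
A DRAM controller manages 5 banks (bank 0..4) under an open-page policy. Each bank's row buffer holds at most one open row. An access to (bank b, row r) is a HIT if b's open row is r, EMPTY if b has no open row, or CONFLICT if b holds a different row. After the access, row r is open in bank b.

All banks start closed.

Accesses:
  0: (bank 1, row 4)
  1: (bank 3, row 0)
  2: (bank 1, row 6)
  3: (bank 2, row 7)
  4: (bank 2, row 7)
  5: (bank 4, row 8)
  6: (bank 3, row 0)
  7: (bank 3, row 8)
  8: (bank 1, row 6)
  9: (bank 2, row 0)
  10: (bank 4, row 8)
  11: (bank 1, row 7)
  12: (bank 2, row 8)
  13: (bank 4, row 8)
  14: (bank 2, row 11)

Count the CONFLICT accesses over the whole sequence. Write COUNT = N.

  [0] b1 r4: no row ⇒ E
  [1] b3 r0: no row ⇒ E
  [2] b1 r6: had r4 ⇒ C
  [3] b2 r7: no row ⇒ E
  [4] b2 r7: had r7 ⇒ H
  [5] b4 r8: no row ⇒ E
  [6] b3 r0: had r0 ⇒ H
  [7] b3 r8: had r0 ⇒ C
  [8] b1 r6: had r6 ⇒ H
  [9] b2 r0: had r7 ⇒ C
  [10] b4 r8: had r8 ⇒ H
  [11] b1 r7: had r6 ⇒ C
  [12] b2 r8: had r0 ⇒ C
  [13] b4 r8: had r8 ⇒ H
  [14] b2 r11: had r8 ⇒ C

COUNT = 6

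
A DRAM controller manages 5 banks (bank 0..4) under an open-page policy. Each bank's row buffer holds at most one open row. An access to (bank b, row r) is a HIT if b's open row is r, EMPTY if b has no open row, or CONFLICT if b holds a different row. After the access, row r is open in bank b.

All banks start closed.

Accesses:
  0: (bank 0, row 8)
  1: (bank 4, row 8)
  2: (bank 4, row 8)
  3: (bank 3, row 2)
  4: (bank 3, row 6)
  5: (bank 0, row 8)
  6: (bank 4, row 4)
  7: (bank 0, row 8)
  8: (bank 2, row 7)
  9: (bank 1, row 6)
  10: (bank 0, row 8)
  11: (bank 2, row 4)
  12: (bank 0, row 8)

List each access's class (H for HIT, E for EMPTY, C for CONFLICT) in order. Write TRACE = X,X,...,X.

#0 (0,8) E
#1 (4,8) E
#2 (4,8) H  (was 8)
#3 (3,2) E
#4 (3,6) C  (was 2)
#5 (0,8) H  (was 8)
#6 (4,4) C  (was 8)
#7 (0,8) H  (was 8)
#8 (2,7) E
#9 (1,6) E
#10 (0,8) H  (was 8)
#11 (2,4) C  (was 7)
#12 (0,8) H  (was 8)

TRACE = E,E,H,E,C,H,C,H,E,E,H,C,H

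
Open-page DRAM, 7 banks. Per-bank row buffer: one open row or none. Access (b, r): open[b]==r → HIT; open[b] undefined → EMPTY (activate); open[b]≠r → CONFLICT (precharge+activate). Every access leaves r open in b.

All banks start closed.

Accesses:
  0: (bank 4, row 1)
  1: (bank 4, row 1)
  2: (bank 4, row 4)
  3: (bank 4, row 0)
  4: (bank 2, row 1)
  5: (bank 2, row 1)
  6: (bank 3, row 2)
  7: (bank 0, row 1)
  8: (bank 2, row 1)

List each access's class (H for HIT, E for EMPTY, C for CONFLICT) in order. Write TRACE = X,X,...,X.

TRACE = E,H,C,C,E,H,E,E,H

  [0] b4 r1: no row ⇒ E
  [1] b4 r1: had r1 ⇒ H
  [2] b4 r4: had r1 ⇒ C
  [3] b4 r0: had r4 ⇒ C
  [4] b2 r1: no row ⇒ E
  [5] b2 r1: had r1 ⇒ H
  [6] b3 r2: no row ⇒ E
  [7] b0 r1: no row ⇒ E
  [8] b2 r1: had r1 ⇒ H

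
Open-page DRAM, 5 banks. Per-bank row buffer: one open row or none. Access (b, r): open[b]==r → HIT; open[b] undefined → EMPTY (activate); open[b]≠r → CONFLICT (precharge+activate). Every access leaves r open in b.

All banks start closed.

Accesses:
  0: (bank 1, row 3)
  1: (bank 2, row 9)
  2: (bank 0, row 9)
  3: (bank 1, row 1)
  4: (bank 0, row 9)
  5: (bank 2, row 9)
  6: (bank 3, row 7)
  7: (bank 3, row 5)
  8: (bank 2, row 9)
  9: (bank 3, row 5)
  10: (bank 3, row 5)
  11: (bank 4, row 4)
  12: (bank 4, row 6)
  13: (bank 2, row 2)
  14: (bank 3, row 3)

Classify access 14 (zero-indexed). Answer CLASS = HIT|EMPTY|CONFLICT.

step 0: bank1 None->3 [EMPTY]
step 1: bank2 None->9 [EMPTY]
step 2: bank0 None->9 [EMPTY]
step 3: bank1 3->1 [CONFLICT]
step 4: bank0 9->9 [HIT]
step 5: bank2 9->9 [HIT]
step 6: bank3 None->7 [EMPTY]
step 7: bank3 7->5 [CONFLICT]
step 8: bank2 9->9 [HIT]
step 9: bank3 5->5 [HIT]
step 10: bank3 5->5 [HIT]
step 11: bank4 None->4 [EMPTY]
step 12: bank4 4->6 [CONFLICT]
step 13: bank2 9->2 [CONFLICT]
step 14: bank3 5->3 [CONFLICT]

CLASS = CONFLICT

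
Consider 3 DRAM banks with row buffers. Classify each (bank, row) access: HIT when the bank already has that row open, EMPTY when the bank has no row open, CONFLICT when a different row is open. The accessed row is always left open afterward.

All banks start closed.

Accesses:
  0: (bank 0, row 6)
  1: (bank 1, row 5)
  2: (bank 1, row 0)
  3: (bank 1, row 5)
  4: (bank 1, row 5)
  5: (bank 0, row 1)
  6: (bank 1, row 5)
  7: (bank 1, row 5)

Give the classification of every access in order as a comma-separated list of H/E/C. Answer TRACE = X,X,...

TRACE = E,E,C,C,H,C,H,H

#0 (0,6) E
#1 (1,5) E
#2 (1,0) C  (was 5)
#3 (1,5) C  (was 0)
#4 (1,5) H  (was 5)
#5 (0,1) C  (was 6)
#6 (1,5) H  (was 5)
#7 (1,5) H  (was 5)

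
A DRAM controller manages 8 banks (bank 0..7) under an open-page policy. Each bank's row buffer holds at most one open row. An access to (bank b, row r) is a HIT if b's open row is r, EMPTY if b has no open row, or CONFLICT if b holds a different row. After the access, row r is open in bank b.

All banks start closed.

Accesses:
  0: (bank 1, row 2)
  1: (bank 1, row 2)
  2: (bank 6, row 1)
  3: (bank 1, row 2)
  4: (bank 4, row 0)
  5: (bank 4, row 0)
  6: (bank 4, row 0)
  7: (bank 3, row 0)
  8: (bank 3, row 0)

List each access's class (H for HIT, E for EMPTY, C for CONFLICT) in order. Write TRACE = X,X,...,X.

  [0] b1 r2: no row ⇒ E
  [1] b1 r2: had r2 ⇒ H
  [2] b6 r1: no row ⇒ E
  [3] b1 r2: had r2 ⇒ H
  [4] b4 r0: no row ⇒ E
  [5] b4 r0: had r0 ⇒ H
  [6] b4 r0: had r0 ⇒ H
  [7] b3 r0: no row ⇒ E
  [8] b3 r0: had r0 ⇒ H

TRACE = E,H,E,H,E,H,H,E,H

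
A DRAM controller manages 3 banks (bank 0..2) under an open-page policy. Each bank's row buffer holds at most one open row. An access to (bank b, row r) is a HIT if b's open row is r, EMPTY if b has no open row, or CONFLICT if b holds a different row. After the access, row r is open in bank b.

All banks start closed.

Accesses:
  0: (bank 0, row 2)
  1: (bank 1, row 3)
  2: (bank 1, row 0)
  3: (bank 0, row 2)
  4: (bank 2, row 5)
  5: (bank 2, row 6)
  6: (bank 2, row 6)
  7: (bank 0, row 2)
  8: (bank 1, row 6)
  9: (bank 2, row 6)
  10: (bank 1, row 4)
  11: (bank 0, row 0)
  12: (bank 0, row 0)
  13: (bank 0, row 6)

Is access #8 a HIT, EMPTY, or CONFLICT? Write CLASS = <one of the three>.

CLASS = CONFLICT

step 0: bank0 None->2 [EMPTY]
step 1: bank1 None->3 [EMPTY]
step 2: bank1 3->0 [CONFLICT]
step 3: bank0 2->2 [HIT]
step 4: bank2 None->5 [EMPTY]
step 5: bank2 5->6 [CONFLICT]
step 6: bank2 6->6 [HIT]
step 7: bank0 2->2 [HIT]
step 8: bank1 0->6 [CONFLICT]
step 9: bank2 6->6 [HIT]
step 10: bank1 6->4 [CONFLICT]
step 11: bank0 2->0 [CONFLICT]
step 12: bank0 0->0 [HIT]
step 13: bank0 0->6 [CONFLICT]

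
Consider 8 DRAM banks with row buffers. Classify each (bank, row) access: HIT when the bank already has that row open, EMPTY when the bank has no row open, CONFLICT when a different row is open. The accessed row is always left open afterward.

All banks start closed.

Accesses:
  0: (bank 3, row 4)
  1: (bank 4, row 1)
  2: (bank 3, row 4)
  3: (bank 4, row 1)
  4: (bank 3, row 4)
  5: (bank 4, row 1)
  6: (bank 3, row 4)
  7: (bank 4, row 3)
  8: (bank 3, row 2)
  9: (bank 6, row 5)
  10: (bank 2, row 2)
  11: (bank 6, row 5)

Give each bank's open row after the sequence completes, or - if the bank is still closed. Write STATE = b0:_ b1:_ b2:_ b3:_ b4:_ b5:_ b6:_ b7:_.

STATE = b0:- b1:- b2:2 b3:2 b4:3 b5:- b6:5 b7:-

step 0: bank3 None->4 [EMPTY]
step 1: bank4 None->1 [EMPTY]
step 2: bank3 4->4 [HIT]
step 3: bank4 1->1 [HIT]
step 4: bank3 4->4 [HIT]
step 5: bank4 1->1 [HIT]
step 6: bank3 4->4 [HIT]
step 7: bank4 1->3 [CONFLICT]
step 8: bank3 4->2 [CONFLICT]
step 9: bank6 None->5 [EMPTY]
step 10: bank2 None->2 [EMPTY]
step 11: bank6 5->5 [HIT]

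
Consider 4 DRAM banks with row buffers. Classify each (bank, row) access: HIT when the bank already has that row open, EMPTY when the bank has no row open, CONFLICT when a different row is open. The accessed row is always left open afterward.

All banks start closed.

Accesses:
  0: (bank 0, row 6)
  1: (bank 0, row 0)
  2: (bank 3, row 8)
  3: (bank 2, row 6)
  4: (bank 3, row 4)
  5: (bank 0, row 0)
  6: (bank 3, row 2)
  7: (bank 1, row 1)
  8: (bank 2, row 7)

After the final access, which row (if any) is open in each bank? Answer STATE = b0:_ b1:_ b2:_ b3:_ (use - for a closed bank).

STATE = b0:0 b1:1 b2:7 b3:2

#0 (0,6) E
#1 (0,0) C  (was 6)
#2 (3,8) E
#3 (2,6) E
#4 (3,4) C  (was 8)
#5 (0,0) H  (was 0)
#6 (3,2) C  (was 4)
#7 (1,1) E
#8 (2,7) C  (was 6)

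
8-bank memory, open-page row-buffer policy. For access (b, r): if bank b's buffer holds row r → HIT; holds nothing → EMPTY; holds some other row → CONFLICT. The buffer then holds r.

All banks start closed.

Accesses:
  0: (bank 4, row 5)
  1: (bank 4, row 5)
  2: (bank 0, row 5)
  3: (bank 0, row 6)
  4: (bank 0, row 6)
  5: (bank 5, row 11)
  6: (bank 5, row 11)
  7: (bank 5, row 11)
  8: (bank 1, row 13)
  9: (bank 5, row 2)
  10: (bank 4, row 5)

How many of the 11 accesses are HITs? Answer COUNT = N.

COUNT = 5

0: bank 4 row 5 — prev None → EMPTY
1: bank 4 row 5 — prev 5 → HIT
2: bank 0 row 5 — prev None → EMPTY
3: bank 0 row 6 — prev 5 → CONFLICT
4: bank 0 row 6 — prev 6 → HIT
5: bank 5 row 11 — prev None → EMPTY
6: bank 5 row 11 — prev 11 → HIT
7: bank 5 row 11 — prev 11 → HIT
8: bank 1 row 13 — prev None → EMPTY
9: bank 5 row 2 — prev 11 → CONFLICT
10: bank 4 row 5 — prev 5 → HIT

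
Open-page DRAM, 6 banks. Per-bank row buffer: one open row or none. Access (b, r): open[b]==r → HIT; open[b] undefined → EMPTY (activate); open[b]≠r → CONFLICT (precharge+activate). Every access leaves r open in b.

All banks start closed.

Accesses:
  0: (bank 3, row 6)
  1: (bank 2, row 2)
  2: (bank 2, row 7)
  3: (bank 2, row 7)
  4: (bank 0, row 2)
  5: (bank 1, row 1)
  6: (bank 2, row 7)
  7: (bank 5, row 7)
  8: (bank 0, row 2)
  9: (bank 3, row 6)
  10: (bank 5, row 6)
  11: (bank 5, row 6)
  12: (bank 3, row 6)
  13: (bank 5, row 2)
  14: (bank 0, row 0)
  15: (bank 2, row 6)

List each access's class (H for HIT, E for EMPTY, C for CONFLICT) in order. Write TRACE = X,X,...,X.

#0 (3,6) E
#1 (2,2) E
#2 (2,7) C  (was 2)
#3 (2,7) H  (was 7)
#4 (0,2) E
#5 (1,1) E
#6 (2,7) H  (was 7)
#7 (5,7) E
#8 (0,2) H  (was 2)
#9 (3,6) H  (was 6)
#10 (5,6) C  (was 7)
#11 (5,6) H  (was 6)
#12 (3,6) H  (was 6)
#13 (5,2) C  (was 6)
#14 (0,0) C  (was 2)
#15 (2,6) C  (was 7)

TRACE = E,E,C,H,E,E,H,E,H,H,C,H,H,C,C,C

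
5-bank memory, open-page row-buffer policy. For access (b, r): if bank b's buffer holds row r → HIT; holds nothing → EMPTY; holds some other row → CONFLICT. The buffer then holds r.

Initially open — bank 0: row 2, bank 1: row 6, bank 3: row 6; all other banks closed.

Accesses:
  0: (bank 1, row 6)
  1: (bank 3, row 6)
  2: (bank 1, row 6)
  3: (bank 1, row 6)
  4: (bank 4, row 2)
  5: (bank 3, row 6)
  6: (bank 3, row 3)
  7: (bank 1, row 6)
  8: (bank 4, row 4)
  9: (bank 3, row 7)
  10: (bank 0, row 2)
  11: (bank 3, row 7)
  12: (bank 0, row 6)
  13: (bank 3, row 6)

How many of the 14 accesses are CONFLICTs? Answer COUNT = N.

COUNT = 5

0: bank 1 row 6 — prev 6 → HIT
1: bank 3 row 6 — prev 6 → HIT
2: bank 1 row 6 — prev 6 → HIT
3: bank 1 row 6 — prev 6 → HIT
4: bank 4 row 2 — prev None → EMPTY
5: bank 3 row 6 — prev 6 → HIT
6: bank 3 row 3 — prev 6 → CONFLICT
7: bank 1 row 6 — prev 6 → HIT
8: bank 4 row 4 — prev 2 → CONFLICT
9: bank 3 row 7 — prev 3 → CONFLICT
10: bank 0 row 2 — prev 2 → HIT
11: bank 3 row 7 — prev 7 → HIT
12: bank 0 row 6 — prev 2 → CONFLICT
13: bank 3 row 6 — prev 7 → CONFLICT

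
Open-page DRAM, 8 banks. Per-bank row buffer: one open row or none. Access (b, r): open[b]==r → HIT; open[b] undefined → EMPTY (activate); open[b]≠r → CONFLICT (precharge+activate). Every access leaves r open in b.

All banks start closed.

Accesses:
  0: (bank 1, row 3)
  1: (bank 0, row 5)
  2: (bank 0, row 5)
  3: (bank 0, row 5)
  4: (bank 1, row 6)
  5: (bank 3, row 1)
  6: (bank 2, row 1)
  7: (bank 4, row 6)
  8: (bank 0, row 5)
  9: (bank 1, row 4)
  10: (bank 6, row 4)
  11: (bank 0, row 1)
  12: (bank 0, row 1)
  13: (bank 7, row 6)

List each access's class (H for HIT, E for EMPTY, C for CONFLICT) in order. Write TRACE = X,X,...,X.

TRACE = E,E,H,H,C,E,E,E,H,C,E,C,H,E

#0 (1,3) E
#1 (0,5) E
#2 (0,5) H  (was 5)
#3 (0,5) H  (was 5)
#4 (1,6) C  (was 3)
#5 (3,1) E
#6 (2,1) E
#7 (4,6) E
#8 (0,5) H  (was 5)
#9 (1,4) C  (was 6)
#10 (6,4) E
#11 (0,1) C  (was 5)
#12 (0,1) H  (was 1)
#13 (7,6) E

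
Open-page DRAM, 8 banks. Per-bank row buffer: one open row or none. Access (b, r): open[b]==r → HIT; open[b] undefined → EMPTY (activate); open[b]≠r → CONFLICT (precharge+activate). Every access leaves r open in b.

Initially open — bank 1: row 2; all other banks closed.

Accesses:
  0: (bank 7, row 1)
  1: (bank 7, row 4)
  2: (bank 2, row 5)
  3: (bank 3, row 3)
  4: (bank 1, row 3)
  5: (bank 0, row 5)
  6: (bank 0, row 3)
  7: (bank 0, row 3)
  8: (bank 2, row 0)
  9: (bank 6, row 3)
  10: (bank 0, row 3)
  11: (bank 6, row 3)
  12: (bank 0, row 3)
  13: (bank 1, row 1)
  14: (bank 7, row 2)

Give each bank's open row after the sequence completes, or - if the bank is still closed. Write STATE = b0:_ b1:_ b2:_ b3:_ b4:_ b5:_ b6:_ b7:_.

STATE = b0:3 b1:1 b2:0 b3:3 b4:- b5:- b6:3 b7:2

  [0] b7 r1: no row ⇒ E
  [1] b7 r4: had r1 ⇒ C
  [2] b2 r5: no row ⇒ E
  [3] b3 r3: no row ⇒ E
  [4] b1 r3: had r2 ⇒ C
  [5] b0 r5: no row ⇒ E
  [6] b0 r3: had r5 ⇒ C
  [7] b0 r3: had r3 ⇒ H
  [8] b2 r0: had r5 ⇒ C
  [9] b6 r3: no row ⇒ E
  [10] b0 r3: had r3 ⇒ H
  [11] b6 r3: had r3 ⇒ H
  [12] b0 r3: had r3 ⇒ H
  [13] b1 r1: had r3 ⇒ C
  [14] b7 r2: had r4 ⇒ C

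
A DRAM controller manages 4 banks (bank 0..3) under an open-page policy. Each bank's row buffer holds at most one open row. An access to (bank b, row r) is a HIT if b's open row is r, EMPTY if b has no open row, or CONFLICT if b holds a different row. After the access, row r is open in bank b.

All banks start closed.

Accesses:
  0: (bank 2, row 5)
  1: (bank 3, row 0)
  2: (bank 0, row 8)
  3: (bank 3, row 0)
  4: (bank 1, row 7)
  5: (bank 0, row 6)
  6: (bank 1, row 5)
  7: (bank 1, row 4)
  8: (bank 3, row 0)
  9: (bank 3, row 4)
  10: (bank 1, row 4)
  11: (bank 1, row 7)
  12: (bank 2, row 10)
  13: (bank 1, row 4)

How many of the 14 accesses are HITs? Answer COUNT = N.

step 0: bank2 None->5 [EMPTY]
step 1: bank3 None->0 [EMPTY]
step 2: bank0 None->8 [EMPTY]
step 3: bank3 0->0 [HIT]
step 4: bank1 None->7 [EMPTY]
step 5: bank0 8->6 [CONFLICT]
step 6: bank1 7->5 [CONFLICT]
step 7: bank1 5->4 [CONFLICT]
step 8: bank3 0->0 [HIT]
step 9: bank3 0->4 [CONFLICT]
step 10: bank1 4->4 [HIT]
step 11: bank1 4->7 [CONFLICT]
step 12: bank2 5->10 [CONFLICT]
step 13: bank1 7->4 [CONFLICT]

COUNT = 3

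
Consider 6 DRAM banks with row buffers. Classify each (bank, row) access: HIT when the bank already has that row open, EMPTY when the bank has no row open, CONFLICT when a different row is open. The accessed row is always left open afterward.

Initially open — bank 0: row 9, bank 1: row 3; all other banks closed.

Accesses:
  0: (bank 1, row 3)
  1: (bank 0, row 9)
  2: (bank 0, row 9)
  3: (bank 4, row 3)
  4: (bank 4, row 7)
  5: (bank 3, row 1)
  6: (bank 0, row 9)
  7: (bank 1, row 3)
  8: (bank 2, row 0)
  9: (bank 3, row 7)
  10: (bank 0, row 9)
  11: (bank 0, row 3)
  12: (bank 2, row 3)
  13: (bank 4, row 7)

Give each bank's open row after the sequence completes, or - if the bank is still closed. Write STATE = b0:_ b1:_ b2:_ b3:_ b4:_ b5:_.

STATE = b0:3 b1:3 b2:3 b3:7 b4:7 b5:-

#0 (1,3) H  (was 3)
#1 (0,9) H  (was 9)
#2 (0,9) H  (was 9)
#3 (4,3) E
#4 (4,7) C  (was 3)
#5 (3,1) E
#6 (0,9) H  (was 9)
#7 (1,3) H  (was 3)
#8 (2,0) E
#9 (3,7) C  (was 1)
#10 (0,9) H  (was 9)
#11 (0,3) C  (was 9)
#12 (2,3) C  (was 0)
#13 (4,7) H  (was 7)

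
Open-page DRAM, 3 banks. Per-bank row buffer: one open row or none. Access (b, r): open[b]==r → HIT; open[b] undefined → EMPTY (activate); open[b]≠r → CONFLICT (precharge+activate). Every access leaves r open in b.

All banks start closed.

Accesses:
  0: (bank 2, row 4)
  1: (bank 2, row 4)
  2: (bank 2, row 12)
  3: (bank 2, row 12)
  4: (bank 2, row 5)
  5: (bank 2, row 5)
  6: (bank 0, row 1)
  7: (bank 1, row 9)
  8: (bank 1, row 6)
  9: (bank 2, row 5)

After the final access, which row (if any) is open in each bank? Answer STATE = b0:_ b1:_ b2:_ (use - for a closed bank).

STATE = b0:1 b1:6 b2:5

step 0: bank2 None->4 [EMPTY]
step 1: bank2 4->4 [HIT]
step 2: bank2 4->12 [CONFLICT]
step 3: bank2 12->12 [HIT]
step 4: bank2 12->5 [CONFLICT]
step 5: bank2 5->5 [HIT]
step 6: bank0 None->1 [EMPTY]
step 7: bank1 None->9 [EMPTY]
step 8: bank1 9->6 [CONFLICT]
step 9: bank2 5->5 [HIT]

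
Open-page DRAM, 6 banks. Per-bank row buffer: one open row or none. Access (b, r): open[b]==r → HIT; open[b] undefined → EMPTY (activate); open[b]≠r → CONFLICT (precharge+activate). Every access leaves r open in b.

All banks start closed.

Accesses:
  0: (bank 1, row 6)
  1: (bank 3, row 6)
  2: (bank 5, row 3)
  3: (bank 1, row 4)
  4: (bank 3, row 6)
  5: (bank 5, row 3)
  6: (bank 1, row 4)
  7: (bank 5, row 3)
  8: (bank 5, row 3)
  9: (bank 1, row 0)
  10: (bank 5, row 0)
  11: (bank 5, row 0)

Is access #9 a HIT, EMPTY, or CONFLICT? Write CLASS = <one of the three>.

0: bank 1 row 6 — prev None → EMPTY
1: bank 3 row 6 — prev None → EMPTY
2: bank 5 row 3 — prev None → EMPTY
3: bank 1 row 4 — prev 6 → CONFLICT
4: bank 3 row 6 — prev 6 → HIT
5: bank 5 row 3 — prev 3 → HIT
6: bank 1 row 4 — prev 4 → HIT
7: bank 5 row 3 — prev 3 → HIT
8: bank 5 row 3 — prev 3 → HIT
9: bank 1 row 0 — prev 4 → CONFLICT
10: bank 5 row 0 — prev 3 → CONFLICT
11: bank 5 row 0 — prev 0 → HIT

CLASS = CONFLICT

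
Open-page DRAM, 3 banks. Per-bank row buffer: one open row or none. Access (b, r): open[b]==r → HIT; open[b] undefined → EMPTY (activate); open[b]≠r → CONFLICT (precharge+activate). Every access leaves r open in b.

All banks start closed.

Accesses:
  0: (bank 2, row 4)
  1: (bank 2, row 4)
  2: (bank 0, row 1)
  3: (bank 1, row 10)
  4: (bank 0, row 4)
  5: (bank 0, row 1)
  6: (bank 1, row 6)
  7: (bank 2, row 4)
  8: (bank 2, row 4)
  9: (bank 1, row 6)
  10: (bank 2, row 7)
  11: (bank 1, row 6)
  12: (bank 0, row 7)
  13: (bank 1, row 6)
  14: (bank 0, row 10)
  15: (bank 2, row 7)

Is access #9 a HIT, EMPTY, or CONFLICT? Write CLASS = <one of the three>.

CLASS = HIT

step 0: bank2 None->4 [EMPTY]
step 1: bank2 4->4 [HIT]
step 2: bank0 None->1 [EMPTY]
step 3: bank1 None->10 [EMPTY]
step 4: bank0 1->4 [CONFLICT]
step 5: bank0 4->1 [CONFLICT]
step 6: bank1 10->6 [CONFLICT]
step 7: bank2 4->4 [HIT]
step 8: bank2 4->4 [HIT]
step 9: bank1 6->6 [HIT]
step 10: bank2 4->7 [CONFLICT]
step 11: bank1 6->6 [HIT]
step 12: bank0 1->7 [CONFLICT]
step 13: bank1 6->6 [HIT]
step 14: bank0 7->10 [CONFLICT]
step 15: bank2 7->7 [HIT]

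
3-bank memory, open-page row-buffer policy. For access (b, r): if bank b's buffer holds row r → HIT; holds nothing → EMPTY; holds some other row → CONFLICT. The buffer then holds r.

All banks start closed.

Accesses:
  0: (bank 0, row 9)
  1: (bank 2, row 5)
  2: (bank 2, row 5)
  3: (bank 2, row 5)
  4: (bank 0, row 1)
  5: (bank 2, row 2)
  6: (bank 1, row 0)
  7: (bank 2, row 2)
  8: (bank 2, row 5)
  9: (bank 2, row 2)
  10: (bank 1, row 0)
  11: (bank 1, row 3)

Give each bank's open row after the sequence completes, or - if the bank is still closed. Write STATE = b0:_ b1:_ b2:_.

  [0] b0 r9: no row ⇒ E
  [1] b2 r5: no row ⇒ E
  [2] b2 r5: had r5 ⇒ H
  [3] b2 r5: had r5 ⇒ H
  [4] b0 r1: had r9 ⇒ C
  [5] b2 r2: had r5 ⇒ C
  [6] b1 r0: no row ⇒ E
  [7] b2 r2: had r2 ⇒ H
  [8] b2 r5: had r2 ⇒ C
  [9] b2 r2: had r5 ⇒ C
  [10] b1 r0: had r0 ⇒ H
  [11] b1 r3: had r0 ⇒ C

STATE = b0:1 b1:3 b2:2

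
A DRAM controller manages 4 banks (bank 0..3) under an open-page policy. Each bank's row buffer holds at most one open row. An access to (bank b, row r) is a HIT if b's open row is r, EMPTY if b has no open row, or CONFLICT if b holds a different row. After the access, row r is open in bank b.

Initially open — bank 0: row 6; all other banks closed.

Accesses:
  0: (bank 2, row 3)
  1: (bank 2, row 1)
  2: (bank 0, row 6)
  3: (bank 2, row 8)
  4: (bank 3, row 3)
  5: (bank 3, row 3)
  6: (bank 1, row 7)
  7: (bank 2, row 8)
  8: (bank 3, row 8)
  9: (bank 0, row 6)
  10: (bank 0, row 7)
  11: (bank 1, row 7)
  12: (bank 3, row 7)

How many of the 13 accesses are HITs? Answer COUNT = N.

step 0: bank2 None->3 [EMPTY]
step 1: bank2 3->1 [CONFLICT]
step 2: bank0 6->6 [HIT]
step 3: bank2 1->8 [CONFLICT]
step 4: bank3 None->3 [EMPTY]
step 5: bank3 3->3 [HIT]
step 6: bank1 None->7 [EMPTY]
step 7: bank2 8->8 [HIT]
step 8: bank3 3->8 [CONFLICT]
step 9: bank0 6->6 [HIT]
step 10: bank0 6->7 [CONFLICT]
step 11: bank1 7->7 [HIT]
step 12: bank3 8->7 [CONFLICT]

COUNT = 5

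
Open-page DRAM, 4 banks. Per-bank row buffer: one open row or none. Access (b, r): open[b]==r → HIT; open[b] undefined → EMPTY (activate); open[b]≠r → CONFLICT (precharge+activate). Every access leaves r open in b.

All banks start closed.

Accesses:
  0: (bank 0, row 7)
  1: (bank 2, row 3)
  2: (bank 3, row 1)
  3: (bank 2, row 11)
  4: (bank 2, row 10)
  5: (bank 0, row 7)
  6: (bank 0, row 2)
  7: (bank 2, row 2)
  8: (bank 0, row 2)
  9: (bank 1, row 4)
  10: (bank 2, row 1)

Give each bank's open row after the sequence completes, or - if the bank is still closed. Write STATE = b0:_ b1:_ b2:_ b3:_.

0: bank 0 row 7 — prev None → EMPTY
1: bank 2 row 3 — prev None → EMPTY
2: bank 3 row 1 — prev None → EMPTY
3: bank 2 row 11 — prev 3 → CONFLICT
4: bank 2 row 10 — prev 11 → CONFLICT
5: bank 0 row 7 — prev 7 → HIT
6: bank 0 row 2 — prev 7 → CONFLICT
7: bank 2 row 2 — prev 10 → CONFLICT
8: bank 0 row 2 — prev 2 → HIT
9: bank 1 row 4 — prev None → EMPTY
10: bank 2 row 1 — prev 2 → CONFLICT

STATE = b0:2 b1:4 b2:1 b3:1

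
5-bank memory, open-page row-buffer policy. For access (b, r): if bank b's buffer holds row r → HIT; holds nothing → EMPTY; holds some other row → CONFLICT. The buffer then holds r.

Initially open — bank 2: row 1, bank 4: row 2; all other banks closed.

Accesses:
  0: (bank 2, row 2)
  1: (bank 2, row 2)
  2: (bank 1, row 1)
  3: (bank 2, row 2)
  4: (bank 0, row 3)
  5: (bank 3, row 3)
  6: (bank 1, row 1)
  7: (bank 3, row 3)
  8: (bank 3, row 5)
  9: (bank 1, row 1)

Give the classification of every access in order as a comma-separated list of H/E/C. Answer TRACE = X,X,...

TRACE = C,H,E,H,E,E,H,H,C,H

#0 (2,2) C  (was 1)
#1 (2,2) H  (was 2)
#2 (1,1) E
#3 (2,2) H  (was 2)
#4 (0,3) E
#5 (3,3) E
#6 (1,1) H  (was 1)
#7 (3,3) H  (was 3)
#8 (3,5) C  (was 3)
#9 (1,1) H  (was 1)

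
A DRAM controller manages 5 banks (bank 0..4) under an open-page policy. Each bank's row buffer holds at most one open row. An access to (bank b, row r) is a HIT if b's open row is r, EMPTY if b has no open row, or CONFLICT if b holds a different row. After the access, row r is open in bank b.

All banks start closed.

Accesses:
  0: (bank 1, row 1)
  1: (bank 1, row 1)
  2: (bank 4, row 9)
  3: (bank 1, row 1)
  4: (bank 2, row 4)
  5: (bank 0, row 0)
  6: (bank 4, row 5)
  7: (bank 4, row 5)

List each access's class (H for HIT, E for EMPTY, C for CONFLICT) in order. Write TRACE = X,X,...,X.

0: bank 1 row 1 — prev None → EMPTY
1: bank 1 row 1 — prev 1 → HIT
2: bank 4 row 9 — prev None → EMPTY
3: bank 1 row 1 — prev 1 → HIT
4: bank 2 row 4 — prev None → EMPTY
5: bank 0 row 0 — prev None → EMPTY
6: bank 4 row 5 — prev 9 → CONFLICT
7: bank 4 row 5 — prev 5 → HIT

TRACE = E,H,E,H,E,E,C,H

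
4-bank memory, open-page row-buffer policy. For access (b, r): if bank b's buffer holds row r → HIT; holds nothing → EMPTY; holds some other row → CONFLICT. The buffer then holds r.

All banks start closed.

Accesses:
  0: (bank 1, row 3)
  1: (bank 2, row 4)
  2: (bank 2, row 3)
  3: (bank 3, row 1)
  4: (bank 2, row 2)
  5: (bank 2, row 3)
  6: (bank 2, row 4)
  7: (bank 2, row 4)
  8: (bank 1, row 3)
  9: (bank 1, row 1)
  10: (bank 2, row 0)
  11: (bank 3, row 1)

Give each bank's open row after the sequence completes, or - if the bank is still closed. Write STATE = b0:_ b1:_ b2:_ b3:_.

STATE = b0:- b1:1 b2:0 b3:1

  [0] b1 r3: no row ⇒ E
  [1] b2 r4: no row ⇒ E
  [2] b2 r3: had r4 ⇒ C
  [3] b3 r1: no row ⇒ E
  [4] b2 r2: had r3 ⇒ C
  [5] b2 r3: had r2 ⇒ C
  [6] b2 r4: had r3 ⇒ C
  [7] b2 r4: had r4 ⇒ H
  [8] b1 r3: had r3 ⇒ H
  [9] b1 r1: had r3 ⇒ C
  [10] b2 r0: had r4 ⇒ C
  [11] b3 r1: had r1 ⇒ H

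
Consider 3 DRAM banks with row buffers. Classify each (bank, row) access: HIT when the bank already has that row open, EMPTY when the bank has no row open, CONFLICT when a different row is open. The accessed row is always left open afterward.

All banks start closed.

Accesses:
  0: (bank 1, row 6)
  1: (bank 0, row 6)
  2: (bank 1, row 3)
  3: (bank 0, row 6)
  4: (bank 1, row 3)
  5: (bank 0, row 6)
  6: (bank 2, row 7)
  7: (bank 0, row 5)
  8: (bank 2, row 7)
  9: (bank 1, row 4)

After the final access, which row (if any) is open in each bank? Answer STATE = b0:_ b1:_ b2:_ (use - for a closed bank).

STATE = b0:5 b1:4 b2:7

#0 (1,6) E
#1 (0,6) E
#2 (1,3) C  (was 6)
#3 (0,6) H  (was 6)
#4 (1,3) H  (was 3)
#5 (0,6) H  (was 6)
#6 (2,7) E
#7 (0,5) C  (was 6)
#8 (2,7) H  (was 7)
#9 (1,4) C  (was 3)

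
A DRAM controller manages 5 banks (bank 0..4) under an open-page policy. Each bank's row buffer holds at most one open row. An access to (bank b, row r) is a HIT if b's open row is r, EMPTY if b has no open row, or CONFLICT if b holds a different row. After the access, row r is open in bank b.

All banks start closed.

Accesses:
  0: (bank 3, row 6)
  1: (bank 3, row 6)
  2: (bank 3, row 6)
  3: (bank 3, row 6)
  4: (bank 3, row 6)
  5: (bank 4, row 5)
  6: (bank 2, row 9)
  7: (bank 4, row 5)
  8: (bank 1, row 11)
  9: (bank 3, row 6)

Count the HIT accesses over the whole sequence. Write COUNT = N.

COUNT = 6

#0 (3,6) E
#1 (3,6) H  (was 6)
#2 (3,6) H  (was 6)
#3 (3,6) H  (was 6)
#4 (3,6) H  (was 6)
#5 (4,5) E
#6 (2,9) E
#7 (4,5) H  (was 5)
#8 (1,11) E
#9 (3,6) H  (was 6)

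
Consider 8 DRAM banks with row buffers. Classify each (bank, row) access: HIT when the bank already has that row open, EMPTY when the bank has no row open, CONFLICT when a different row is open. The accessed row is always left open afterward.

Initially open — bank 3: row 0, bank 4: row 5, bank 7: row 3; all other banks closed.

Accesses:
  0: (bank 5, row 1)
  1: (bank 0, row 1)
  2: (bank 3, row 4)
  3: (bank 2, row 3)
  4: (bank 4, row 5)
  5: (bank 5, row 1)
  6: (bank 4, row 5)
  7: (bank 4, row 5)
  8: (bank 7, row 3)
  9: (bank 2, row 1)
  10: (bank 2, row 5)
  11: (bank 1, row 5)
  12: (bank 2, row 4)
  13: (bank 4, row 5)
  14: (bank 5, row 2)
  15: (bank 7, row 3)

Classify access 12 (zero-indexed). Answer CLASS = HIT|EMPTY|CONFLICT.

CLASS = CONFLICT

  [0] b5 r1: no row ⇒ E
  [1] b0 r1: no row ⇒ E
  [2] b3 r4: had r0 ⇒ C
  [3] b2 r3: no row ⇒ E
  [4] b4 r5: had r5 ⇒ H
  [5] b5 r1: had r1 ⇒ H
  [6] b4 r5: had r5 ⇒ H
  [7] b4 r5: had r5 ⇒ H
  [8] b7 r3: had r3 ⇒ H
  [9] b2 r1: had r3 ⇒ C
  [10] b2 r5: had r1 ⇒ C
  [11] b1 r5: no row ⇒ E
  [12] b2 r4: had r5 ⇒ C
  [13] b4 r5: had r5 ⇒ H
  [14] b5 r2: had r1 ⇒ C
  [15] b7 r3: had r3 ⇒ H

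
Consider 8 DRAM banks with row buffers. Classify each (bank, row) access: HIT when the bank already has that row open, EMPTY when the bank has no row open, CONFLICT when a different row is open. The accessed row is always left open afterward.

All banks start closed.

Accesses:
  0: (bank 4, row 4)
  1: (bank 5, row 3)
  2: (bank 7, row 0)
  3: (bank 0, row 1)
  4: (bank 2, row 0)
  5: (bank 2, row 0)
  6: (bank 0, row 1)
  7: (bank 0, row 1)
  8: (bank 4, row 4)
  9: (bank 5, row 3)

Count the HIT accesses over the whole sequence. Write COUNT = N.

  [0] b4 r4: no row ⇒ E
  [1] b5 r3: no row ⇒ E
  [2] b7 r0: no row ⇒ E
  [3] b0 r1: no row ⇒ E
  [4] b2 r0: no row ⇒ E
  [5] b2 r0: had r0 ⇒ H
  [6] b0 r1: had r1 ⇒ H
  [7] b0 r1: had r1 ⇒ H
  [8] b4 r4: had r4 ⇒ H
  [9] b5 r3: had r3 ⇒ H

COUNT = 5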